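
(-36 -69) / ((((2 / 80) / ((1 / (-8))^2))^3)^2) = -1640625 / 262144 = -6.26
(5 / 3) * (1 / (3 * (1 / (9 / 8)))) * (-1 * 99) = -495 / 8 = -61.88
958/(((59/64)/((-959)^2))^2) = 3318943702249627648/3481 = 953445476084351.52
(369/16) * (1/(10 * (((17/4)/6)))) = 1107/340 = 3.26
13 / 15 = 0.87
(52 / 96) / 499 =13 / 11976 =0.00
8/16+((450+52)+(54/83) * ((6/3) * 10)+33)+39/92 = 4191675/7636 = 548.94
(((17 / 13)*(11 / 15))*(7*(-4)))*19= -99484 / 195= -510.17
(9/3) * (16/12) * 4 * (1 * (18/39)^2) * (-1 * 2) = -1152/169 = -6.82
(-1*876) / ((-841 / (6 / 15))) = 1752 / 4205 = 0.42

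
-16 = -16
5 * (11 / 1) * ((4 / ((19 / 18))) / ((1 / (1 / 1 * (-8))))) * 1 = -31680 / 19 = -1667.37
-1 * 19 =-19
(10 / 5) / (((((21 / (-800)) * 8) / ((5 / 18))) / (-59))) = 29500 / 189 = 156.08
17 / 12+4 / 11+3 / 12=67 / 33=2.03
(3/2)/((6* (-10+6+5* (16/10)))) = 1/16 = 0.06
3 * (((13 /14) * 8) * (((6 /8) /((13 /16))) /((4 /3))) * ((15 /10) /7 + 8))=6210 /49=126.73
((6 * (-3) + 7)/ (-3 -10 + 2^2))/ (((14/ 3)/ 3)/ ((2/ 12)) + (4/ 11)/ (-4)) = 121/ 915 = 0.13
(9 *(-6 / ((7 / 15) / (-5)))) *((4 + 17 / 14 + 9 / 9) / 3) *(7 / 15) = 3915 / 7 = 559.29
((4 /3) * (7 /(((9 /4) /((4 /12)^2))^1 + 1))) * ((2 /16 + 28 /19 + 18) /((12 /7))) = 16219 /3230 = 5.02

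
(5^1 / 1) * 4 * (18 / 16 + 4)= 205 / 2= 102.50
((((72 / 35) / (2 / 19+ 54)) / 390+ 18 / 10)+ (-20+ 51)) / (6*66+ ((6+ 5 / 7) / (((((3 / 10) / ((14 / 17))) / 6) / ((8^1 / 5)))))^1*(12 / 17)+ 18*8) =5542267733 / 112348809300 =0.05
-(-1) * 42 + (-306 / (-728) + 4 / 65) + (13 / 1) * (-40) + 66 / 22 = -863623 / 1820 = -474.52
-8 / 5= -1.60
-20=-20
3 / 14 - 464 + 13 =-6311 / 14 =-450.79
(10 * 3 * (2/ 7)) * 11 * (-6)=-3960/ 7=-565.71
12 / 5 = 2.40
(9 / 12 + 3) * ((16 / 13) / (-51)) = -20 / 221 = -0.09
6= 6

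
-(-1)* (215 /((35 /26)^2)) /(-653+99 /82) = -2383576 /13094515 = -0.18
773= 773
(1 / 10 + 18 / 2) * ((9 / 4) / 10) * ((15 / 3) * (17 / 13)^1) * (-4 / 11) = -4.87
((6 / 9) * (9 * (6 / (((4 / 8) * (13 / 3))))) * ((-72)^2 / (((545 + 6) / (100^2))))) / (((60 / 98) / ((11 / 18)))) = 11176704000 / 7163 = 1560338.41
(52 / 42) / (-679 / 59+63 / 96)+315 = 135485647 / 430269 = 314.89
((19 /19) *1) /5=1 /5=0.20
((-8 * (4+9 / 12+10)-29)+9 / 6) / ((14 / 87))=-25317 / 28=-904.18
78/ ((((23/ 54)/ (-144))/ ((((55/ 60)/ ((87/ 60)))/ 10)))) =-1111968/ 667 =-1667.12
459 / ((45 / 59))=3009 / 5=601.80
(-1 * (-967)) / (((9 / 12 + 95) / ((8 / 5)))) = 30944 / 1915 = 16.16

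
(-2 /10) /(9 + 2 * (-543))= 1 /5385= 0.00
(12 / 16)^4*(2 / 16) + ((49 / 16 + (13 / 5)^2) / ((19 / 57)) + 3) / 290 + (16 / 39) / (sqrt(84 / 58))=1124793 / 7424000 + 8*sqrt(1218) / 819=0.49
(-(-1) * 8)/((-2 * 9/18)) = -8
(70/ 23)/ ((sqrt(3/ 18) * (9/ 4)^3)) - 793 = -793 + 4480 * sqrt(6)/ 16767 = -792.35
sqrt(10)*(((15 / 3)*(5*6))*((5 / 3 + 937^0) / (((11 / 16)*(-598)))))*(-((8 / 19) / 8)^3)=3200*sqrt(10) / 22559251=0.00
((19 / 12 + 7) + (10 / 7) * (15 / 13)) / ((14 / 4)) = 11173 / 3822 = 2.92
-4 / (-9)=4 / 9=0.44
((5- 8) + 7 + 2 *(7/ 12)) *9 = 93/ 2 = 46.50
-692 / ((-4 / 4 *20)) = 173 / 5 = 34.60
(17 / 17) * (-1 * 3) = -3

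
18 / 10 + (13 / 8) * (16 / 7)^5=103.18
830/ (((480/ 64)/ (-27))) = -2988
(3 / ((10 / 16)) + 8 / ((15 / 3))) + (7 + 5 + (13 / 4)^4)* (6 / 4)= 490879 / 2560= 191.75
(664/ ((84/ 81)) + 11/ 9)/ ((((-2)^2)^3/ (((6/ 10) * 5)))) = 40415/ 1344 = 30.07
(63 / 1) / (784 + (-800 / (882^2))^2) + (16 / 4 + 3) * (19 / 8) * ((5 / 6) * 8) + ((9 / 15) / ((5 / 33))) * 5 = 58141034728093673 / 444796826685360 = 130.71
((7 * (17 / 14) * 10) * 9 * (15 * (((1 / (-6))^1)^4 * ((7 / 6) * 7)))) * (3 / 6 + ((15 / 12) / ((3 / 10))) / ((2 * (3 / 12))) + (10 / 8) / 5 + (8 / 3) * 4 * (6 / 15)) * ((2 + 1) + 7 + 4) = 2594795 / 192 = 13514.56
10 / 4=5 / 2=2.50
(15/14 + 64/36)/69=359/8694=0.04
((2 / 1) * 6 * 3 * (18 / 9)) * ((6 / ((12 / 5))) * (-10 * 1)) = -1800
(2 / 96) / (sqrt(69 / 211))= 0.04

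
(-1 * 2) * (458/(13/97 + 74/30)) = -333195/946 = -352.21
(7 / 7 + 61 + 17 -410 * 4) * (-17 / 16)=26537 / 16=1658.56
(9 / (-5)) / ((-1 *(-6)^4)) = 1 / 720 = 0.00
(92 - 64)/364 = 1/13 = 0.08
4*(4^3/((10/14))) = 1792/5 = 358.40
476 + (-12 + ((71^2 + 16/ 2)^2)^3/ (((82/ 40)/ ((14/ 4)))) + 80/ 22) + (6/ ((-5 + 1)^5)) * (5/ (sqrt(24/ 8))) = 12756247864197124793255674/ 451 - 5 * sqrt(3)/ 512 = 28284363335248613732274.20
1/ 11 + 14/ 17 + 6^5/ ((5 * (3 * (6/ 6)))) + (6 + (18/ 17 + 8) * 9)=567399/ 935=606.84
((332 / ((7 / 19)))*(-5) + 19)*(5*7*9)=-1413315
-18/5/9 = -0.40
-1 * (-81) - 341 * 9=-2988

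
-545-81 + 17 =-609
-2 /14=-1 /7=-0.14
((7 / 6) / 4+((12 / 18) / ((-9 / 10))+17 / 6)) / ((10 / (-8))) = -103 / 54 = -1.91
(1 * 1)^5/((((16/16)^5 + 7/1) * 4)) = 1/32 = 0.03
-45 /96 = -0.47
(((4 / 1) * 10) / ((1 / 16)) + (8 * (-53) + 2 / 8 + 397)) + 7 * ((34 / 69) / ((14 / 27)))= 57031 / 92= 619.90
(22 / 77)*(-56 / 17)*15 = -240 / 17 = -14.12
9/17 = 0.53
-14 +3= -11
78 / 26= 3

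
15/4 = 3.75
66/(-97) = -66/97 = -0.68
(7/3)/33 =7/99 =0.07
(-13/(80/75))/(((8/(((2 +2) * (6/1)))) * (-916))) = 585/14656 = 0.04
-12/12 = -1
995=995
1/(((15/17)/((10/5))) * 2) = 17/15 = 1.13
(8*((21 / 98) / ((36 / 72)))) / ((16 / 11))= 33 / 14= 2.36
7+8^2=71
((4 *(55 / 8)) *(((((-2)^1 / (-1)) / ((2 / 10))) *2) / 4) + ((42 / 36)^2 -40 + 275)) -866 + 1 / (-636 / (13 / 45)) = -3521257 / 7155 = -492.14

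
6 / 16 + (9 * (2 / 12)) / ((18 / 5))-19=-437 / 24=-18.21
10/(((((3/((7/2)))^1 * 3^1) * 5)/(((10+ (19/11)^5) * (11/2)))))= 9535421/87846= 108.55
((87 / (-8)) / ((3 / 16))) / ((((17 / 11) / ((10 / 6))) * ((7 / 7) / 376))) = -23518.43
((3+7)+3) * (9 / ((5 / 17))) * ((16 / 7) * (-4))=-127296 / 35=-3637.03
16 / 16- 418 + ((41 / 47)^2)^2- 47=-2261346223 / 4879681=-463.42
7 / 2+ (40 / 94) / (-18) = 2941 / 846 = 3.48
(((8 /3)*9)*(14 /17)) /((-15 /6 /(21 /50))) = -3.32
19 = 19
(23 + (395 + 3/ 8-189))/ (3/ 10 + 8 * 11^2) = 9175/ 38732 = 0.24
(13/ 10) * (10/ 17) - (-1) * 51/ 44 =1439/ 748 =1.92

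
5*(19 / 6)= 95 / 6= 15.83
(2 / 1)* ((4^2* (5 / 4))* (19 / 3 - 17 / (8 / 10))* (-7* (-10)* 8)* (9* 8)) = -24057600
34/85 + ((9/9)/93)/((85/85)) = 191/465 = 0.41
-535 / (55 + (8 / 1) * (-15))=107 / 13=8.23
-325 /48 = -6.77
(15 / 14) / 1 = 15 / 14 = 1.07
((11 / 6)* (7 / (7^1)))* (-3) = -11 / 2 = -5.50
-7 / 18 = -0.39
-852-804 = -1656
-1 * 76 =-76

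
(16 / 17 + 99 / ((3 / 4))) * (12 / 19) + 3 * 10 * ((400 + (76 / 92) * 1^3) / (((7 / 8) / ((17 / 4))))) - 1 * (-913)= 441305257 / 7429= 59403.05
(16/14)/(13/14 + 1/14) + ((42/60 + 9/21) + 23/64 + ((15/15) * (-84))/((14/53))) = -706427/2240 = -315.37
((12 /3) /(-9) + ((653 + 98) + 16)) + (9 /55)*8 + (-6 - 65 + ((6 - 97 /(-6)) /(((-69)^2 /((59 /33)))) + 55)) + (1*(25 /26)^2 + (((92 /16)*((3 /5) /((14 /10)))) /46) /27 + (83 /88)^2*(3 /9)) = 1478124954555721 /1962731010240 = 753.10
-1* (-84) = 84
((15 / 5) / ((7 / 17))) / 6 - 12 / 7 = -1 / 2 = -0.50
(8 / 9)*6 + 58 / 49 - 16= -1394 / 147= -9.48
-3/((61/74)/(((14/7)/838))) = -222/25559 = -0.01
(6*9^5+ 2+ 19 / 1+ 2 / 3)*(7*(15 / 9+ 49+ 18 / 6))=1197941269 / 9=133104585.44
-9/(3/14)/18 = -7/3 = -2.33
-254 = -254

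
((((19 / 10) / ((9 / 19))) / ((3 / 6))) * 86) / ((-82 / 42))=-217322 / 615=-353.37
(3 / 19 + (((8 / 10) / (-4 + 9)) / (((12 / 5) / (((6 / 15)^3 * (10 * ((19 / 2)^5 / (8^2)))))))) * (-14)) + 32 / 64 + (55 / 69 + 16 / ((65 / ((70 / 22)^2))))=-3949797853631 / 5499208000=-718.25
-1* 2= -2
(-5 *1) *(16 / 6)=-40 / 3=-13.33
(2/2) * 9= 9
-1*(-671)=671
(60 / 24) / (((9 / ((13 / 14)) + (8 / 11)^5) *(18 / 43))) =90027509 / 149172552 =0.60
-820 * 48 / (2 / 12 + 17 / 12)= -24858.95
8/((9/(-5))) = -40/9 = -4.44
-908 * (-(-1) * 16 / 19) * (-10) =145280 / 19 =7646.32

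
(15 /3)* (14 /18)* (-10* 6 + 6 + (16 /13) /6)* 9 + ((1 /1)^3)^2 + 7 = -73118 /39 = -1874.82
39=39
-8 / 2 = -4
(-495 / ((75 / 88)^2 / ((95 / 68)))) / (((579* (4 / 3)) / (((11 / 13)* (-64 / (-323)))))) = -3748096 / 18127525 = -0.21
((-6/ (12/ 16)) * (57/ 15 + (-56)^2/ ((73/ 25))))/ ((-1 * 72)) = 131129/ 1095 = 119.75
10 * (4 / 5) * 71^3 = 2863288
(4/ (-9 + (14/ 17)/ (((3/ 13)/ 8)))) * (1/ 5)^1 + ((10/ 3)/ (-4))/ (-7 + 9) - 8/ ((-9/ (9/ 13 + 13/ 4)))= 7298797/ 2332980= 3.13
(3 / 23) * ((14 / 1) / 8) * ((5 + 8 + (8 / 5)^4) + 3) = 74004 / 14375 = 5.15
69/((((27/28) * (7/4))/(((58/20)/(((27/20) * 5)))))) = 21344/1215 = 17.57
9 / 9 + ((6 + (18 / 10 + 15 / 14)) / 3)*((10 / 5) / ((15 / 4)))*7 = 301 / 25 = 12.04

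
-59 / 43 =-1.37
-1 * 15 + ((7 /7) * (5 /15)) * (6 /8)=-59 /4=-14.75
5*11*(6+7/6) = 2365/6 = 394.17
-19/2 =-9.50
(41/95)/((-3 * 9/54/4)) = -328/95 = -3.45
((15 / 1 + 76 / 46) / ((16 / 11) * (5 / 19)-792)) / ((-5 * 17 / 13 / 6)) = 3121833 / 161725420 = 0.02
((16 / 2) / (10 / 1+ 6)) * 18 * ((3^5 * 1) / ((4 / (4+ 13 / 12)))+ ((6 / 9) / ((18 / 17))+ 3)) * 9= 404925 / 16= 25307.81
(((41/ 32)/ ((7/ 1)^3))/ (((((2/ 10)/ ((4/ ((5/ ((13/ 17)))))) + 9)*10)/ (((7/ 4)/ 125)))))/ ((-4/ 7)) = -533/ 543200000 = -0.00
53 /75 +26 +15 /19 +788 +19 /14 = 16296223 /19950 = 816.85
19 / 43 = 0.44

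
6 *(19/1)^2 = 2166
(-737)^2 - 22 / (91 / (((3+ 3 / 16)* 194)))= 197659099 / 364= 543019.50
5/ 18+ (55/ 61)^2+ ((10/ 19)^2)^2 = 1.17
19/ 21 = 0.90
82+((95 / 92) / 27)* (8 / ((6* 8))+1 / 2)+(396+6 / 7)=12490217 / 26082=478.88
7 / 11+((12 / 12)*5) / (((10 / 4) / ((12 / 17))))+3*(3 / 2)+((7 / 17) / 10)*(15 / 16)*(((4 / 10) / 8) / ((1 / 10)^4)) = 25.85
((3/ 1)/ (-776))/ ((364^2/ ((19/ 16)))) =-57/ 1645070336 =-0.00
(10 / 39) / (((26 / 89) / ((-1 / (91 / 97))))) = -0.94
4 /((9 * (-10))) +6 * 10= 2698 /45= 59.96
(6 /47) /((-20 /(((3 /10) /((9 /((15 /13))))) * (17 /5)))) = -0.00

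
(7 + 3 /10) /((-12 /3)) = -73 /40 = -1.82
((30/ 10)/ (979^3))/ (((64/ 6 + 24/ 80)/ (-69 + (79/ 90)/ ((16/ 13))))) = -98333/ 4939283522096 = -0.00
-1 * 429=-429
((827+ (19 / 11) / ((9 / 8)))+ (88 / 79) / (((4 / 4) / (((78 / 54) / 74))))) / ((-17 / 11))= -79921789 / 149073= -536.13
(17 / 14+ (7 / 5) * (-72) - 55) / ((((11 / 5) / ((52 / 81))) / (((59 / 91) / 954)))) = -212813 / 6941781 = -0.03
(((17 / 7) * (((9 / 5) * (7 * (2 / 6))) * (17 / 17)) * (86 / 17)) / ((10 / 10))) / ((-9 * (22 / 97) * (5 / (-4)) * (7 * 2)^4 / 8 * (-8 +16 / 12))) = -4171 / 6602750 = -0.00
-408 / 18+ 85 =187 / 3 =62.33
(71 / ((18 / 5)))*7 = 138.06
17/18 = 0.94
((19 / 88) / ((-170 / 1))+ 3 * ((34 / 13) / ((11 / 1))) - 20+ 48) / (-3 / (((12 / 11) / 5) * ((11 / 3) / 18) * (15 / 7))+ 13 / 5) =-5583913 / 5620472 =-0.99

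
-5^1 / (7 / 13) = -65 / 7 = -9.29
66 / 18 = 11 / 3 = 3.67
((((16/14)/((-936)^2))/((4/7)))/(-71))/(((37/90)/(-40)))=0.00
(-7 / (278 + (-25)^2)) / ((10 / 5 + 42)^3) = -1 / 10988736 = -0.00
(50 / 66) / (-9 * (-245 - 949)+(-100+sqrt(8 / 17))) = 0.00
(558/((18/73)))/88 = 2263/88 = 25.72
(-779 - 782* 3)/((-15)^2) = -125/9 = -13.89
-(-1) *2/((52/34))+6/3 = 43/13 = 3.31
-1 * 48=-48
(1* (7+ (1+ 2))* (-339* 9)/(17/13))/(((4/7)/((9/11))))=-12493845/374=-33406.00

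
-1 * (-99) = 99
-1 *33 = -33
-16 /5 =-3.20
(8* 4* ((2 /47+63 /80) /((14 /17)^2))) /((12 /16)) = 1803938 /34545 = 52.22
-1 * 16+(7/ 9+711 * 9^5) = 41983823.78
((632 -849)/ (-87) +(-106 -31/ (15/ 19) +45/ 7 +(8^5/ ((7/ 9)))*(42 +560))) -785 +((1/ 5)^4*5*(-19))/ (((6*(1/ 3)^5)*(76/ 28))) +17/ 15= 3861289824647/ 152250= 25361509.52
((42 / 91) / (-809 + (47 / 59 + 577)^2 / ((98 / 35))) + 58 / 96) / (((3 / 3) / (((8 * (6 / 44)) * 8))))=310823139290 / 58948835803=5.27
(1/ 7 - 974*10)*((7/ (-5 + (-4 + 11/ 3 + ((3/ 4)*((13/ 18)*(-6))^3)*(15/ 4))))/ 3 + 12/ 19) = -9051716756/ 1495053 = -6054.45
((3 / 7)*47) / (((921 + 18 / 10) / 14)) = 235 / 769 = 0.31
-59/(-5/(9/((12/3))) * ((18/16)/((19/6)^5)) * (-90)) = -146089841/1749600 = -83.50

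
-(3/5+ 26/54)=-146/135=-1.08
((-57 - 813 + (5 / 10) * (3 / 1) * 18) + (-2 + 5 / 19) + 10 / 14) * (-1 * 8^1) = 898040 / 133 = 6752.18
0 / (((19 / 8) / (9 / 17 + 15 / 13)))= 0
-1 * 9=-9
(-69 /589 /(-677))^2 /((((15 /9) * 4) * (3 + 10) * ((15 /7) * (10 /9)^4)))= 218658447 /2067051415117000000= 0.00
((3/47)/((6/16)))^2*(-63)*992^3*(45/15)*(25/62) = -4761295257600/2209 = -2155407540.79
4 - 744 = -740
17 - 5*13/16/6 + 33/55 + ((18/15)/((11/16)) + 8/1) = 140809/5280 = 26.67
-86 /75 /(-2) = 0.57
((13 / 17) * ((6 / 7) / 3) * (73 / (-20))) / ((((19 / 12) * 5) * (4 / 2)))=-2847 / 56525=-0.05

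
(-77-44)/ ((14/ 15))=-1815/ 14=-129.64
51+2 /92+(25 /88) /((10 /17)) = 208491 /4048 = 51.50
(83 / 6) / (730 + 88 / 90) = 1245 / 65788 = 0.02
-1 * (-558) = 558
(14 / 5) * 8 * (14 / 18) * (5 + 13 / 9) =45472 / 405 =112.28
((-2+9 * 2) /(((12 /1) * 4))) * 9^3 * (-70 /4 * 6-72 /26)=-340443 /13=-26187.92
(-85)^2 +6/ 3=7227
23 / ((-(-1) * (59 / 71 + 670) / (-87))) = -2.98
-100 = -100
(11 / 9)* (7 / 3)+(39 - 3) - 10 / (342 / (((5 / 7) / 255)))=2371784 / 61047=38.85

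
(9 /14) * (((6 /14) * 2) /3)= 9 /49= 0.18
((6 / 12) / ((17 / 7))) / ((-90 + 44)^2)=7 / 71944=0.00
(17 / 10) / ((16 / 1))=17 / 160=0.11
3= 3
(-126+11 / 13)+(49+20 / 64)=-15775 / 208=-75.84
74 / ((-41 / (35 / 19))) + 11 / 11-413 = -323538 / 779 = -415.32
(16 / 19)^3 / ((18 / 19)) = 2048 / 3249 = 0.63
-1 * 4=-4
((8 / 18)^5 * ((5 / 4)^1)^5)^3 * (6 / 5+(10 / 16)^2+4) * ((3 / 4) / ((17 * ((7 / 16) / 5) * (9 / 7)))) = 54595947265625 / 168007163789233584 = 0.00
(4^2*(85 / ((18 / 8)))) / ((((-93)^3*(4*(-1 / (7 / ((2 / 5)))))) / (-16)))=-0.05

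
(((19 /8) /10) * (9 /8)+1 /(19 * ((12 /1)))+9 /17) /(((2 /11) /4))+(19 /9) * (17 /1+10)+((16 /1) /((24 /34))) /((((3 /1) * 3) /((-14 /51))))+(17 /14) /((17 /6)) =4357811581 /58605120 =74.36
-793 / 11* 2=-1586 / 11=-144.18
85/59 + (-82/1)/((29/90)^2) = -39116315/49619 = -788.33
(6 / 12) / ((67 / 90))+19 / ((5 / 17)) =21866 / 335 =65.27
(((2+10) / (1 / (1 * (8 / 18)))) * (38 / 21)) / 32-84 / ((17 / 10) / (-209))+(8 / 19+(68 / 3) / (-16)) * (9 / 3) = 840362711 / 81396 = 10324.37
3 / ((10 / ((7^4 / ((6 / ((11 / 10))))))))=26411 / 200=132.06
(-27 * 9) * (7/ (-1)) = 1701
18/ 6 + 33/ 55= 18/ 5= 3.60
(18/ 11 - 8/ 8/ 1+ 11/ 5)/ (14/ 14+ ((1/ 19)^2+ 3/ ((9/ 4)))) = 84474/ 69575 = 1.21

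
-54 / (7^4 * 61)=-54 / 146461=-0.00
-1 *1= -1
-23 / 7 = -3.29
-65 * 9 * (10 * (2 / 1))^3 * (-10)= 46800000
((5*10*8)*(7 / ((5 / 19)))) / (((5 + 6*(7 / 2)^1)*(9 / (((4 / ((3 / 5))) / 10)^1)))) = 30.31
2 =2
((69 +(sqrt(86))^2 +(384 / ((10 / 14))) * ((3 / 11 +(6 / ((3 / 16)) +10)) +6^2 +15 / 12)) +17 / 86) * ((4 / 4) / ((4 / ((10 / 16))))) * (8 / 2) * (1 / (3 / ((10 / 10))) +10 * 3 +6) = 7373787979 / 7568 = 974337.74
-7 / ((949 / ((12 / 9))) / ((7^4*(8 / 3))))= -537824 / 8541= -62.97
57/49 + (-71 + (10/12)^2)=-121967/1764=-69.14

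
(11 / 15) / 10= 11 / 150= 0.07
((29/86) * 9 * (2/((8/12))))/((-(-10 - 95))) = 261/3010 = 0.09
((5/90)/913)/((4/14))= 7/32868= 0.00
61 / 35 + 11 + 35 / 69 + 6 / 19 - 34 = -937619 / 45885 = -20.43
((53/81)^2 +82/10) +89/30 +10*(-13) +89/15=-7379279/65610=-112.47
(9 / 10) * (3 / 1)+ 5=7.70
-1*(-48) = 48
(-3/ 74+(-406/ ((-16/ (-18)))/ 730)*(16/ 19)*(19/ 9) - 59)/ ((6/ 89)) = -144600881/ 162060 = -892.27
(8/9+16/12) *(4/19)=80/171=0.47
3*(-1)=-3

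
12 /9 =4 /3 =1.33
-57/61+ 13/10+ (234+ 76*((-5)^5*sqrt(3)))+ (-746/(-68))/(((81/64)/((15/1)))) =102024817/279990 -237500*sqrt(3) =-410997.68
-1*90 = -90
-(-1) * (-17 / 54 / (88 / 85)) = -1445 / 4752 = -0.30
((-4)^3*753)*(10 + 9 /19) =-9590208 /19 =-504747.79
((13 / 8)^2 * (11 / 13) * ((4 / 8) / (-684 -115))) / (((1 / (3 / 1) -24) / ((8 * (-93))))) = -39897 / 907664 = -0.04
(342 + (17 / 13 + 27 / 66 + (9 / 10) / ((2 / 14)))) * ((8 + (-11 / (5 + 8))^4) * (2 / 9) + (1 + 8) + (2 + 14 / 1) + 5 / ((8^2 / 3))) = 9494.58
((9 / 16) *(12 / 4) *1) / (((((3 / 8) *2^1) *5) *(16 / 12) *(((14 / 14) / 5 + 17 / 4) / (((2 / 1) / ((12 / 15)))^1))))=135 / 712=0.19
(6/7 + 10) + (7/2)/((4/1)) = 657/56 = 11.73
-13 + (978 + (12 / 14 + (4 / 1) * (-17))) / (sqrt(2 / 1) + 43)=106091 / 12929 - 6376 * sqrt(2) / 12929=7.51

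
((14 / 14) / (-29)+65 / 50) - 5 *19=-27183 / 290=-93.73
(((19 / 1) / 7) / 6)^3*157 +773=58346887 / 74088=787.53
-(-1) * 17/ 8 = 17/ 8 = 2.12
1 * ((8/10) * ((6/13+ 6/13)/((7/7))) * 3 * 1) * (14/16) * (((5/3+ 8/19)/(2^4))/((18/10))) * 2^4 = 1666/741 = 2.25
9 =9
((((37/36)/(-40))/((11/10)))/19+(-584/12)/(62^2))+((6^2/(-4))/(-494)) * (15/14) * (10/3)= 134693225/2631925296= 0.05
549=549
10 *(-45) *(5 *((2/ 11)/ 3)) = -1500/ 11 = -136.36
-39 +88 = 49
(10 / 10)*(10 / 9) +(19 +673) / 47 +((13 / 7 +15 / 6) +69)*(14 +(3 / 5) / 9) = 31023137 / 29610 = 1047.72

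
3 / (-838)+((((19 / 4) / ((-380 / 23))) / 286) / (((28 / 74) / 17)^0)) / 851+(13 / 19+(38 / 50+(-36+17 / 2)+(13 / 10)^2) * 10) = -1683648694681 / 6739464160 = -249.82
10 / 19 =0.53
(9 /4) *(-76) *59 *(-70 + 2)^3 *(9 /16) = 1784421252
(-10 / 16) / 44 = -5 / 352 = -0.01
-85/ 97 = -0.88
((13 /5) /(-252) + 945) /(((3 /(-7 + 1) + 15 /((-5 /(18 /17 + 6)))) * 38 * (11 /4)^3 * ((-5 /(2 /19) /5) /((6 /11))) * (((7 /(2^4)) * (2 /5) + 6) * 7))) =10363739648 /141435919557933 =0.00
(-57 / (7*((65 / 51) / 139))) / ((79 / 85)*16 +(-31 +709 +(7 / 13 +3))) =-6869241 / 5386724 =-1.28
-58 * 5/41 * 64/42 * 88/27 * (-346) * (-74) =-20909250560/23247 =-899438.66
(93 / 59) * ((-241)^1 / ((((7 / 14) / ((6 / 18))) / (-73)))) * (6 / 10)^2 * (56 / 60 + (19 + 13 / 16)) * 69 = 562100625099 / 59000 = 9527129.24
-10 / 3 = -3.33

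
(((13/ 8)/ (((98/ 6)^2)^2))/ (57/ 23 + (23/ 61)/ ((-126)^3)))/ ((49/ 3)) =3230984133/ 5727994246933889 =0.00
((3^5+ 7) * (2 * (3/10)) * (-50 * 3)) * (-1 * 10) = 225000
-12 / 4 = -3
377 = 377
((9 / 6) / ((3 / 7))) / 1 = 7 / 2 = 3.50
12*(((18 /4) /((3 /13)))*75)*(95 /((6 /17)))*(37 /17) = 10281375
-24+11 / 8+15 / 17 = -2957 / 136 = -21.74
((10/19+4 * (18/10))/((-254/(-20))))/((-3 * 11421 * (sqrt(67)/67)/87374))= -128265032 * sqrt(67)/82676619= -12.70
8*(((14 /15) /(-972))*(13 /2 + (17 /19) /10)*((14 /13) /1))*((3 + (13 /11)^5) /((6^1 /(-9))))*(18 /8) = 26209276604 /26851227975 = 0.98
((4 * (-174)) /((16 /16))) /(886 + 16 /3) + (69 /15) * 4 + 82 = 665954 /6685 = 99.62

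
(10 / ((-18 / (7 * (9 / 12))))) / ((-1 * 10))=7 / 24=0.29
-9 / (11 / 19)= -171 / 11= -15.55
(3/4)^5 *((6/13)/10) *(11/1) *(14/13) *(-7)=-392931/432640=-0.91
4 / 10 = 2 / 5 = 0.40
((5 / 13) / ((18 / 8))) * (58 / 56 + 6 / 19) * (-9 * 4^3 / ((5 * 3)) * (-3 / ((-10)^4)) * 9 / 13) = 25884 / 14048125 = 0.00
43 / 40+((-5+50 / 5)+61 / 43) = 7.49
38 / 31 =1.23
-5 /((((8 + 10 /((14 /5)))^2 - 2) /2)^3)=-4705960 /269961894847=-0.00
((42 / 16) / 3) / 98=1 / 112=0.01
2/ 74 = 0.03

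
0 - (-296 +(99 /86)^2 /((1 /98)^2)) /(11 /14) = -321788558 /20339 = -15821.26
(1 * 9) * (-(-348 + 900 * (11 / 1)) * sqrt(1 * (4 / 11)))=-171936 * sqrt(11) / 11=-51840.65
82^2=6724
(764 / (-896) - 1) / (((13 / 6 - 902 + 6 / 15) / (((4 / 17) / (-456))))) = -2075 / 1952274016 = -0.00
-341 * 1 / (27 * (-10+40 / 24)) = 341 / 225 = 1.52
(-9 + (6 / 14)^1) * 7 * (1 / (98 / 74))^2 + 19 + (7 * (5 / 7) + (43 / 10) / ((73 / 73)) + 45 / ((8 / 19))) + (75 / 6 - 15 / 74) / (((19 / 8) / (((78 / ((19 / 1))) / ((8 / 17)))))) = 146.13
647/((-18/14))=-4529/9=-503.22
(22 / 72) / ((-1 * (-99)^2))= -1 / 32076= -0.00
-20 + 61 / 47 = -18.70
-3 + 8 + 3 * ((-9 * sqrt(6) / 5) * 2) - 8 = -29.45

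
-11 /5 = -2.20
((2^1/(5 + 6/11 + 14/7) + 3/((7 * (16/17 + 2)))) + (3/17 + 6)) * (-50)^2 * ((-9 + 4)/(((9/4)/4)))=-13012444000/88893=-146383.22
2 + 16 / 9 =3.78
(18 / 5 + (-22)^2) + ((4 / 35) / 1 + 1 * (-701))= -1493 / 7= -213.29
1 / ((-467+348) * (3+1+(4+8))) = -1 / 1904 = -0.00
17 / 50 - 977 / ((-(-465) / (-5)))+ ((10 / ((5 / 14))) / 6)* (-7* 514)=-26008723 / 1550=-16779.82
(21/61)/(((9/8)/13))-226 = -222.02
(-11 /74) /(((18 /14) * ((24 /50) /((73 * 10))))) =-702625 /3996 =-175.83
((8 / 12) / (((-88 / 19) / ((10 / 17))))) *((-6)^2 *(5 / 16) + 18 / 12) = -95 / 88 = -1.08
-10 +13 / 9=-77 / 9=-8.56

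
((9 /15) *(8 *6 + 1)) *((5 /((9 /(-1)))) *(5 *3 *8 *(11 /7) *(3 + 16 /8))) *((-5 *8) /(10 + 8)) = 308000 /9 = 34222.22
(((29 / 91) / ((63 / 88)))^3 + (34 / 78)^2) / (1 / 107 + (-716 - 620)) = -5609262213487 / 26935995020466987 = -0.00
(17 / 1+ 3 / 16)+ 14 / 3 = 21.85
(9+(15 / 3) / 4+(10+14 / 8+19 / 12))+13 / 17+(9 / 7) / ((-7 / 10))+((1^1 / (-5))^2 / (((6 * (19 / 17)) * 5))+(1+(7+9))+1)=320595649 / 7913500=40.51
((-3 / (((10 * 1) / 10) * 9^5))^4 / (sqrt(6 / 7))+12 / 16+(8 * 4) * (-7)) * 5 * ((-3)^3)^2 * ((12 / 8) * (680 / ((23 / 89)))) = -73871884575 / 23+75650 * sqrt(42) / 4735496038176927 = -3211821068.48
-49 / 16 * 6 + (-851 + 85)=-6275 / 8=-784.38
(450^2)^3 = 8303765625000000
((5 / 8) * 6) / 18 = 5 / 24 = 0.21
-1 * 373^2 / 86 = -139129 / 86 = -1617.78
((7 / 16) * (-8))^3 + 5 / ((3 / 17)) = -349 / 24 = -14.54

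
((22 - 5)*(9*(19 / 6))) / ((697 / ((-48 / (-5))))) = 6.67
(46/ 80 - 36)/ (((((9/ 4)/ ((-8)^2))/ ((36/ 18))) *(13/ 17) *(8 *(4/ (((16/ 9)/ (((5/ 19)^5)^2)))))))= -363547704822568096/ 3955078125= -91919222.16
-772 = -772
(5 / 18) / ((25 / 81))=9 / 10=0.90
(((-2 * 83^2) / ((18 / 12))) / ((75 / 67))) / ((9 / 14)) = -25847528 / 2025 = -12764.21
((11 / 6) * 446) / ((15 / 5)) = 2453 / 9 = 272.56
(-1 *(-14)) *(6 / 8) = 21 / 2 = 10.50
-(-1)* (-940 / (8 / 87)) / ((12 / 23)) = -156745 / 8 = -19593.12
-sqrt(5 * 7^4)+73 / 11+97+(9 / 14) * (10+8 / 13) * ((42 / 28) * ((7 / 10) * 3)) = 357879 / 2860 - 49 * sqrt(5) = 15.57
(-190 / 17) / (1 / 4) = -760 / 17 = -44.71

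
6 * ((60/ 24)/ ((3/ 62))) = 310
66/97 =0.68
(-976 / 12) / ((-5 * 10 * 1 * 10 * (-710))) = -61 / 266250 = -0.00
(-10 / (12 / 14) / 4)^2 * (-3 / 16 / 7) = -175 / 768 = -0.23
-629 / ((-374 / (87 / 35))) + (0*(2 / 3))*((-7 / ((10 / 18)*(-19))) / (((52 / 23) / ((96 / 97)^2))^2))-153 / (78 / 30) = -547203 / 10010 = -54.67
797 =797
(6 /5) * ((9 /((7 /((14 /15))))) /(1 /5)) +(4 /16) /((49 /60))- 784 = -190241 /245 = -776.49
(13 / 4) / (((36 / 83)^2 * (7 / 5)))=447785 / 36288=12.34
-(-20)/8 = 5/2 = 2.50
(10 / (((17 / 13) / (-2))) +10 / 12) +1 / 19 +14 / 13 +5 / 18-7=-757840 / 37791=-20.05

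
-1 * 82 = -82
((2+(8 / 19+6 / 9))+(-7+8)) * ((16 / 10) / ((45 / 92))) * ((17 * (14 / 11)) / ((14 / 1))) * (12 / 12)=2915296 / 141075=20.66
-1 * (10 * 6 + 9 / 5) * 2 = -618 / 5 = -123.60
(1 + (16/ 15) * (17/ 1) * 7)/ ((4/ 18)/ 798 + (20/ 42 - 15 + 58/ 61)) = -140119623/ 14865580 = -9.43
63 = 63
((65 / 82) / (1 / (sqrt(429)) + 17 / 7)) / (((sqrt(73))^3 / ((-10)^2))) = -79625 * sqrt(31317) / 13538889374 + 82957875 * sqrt(73) / 13538889374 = 0.05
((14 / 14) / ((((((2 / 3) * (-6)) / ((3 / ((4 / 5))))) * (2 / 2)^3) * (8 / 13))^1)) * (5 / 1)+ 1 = -847 / 128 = -6.62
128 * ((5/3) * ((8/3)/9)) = 5120/81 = 63.21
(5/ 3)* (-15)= -25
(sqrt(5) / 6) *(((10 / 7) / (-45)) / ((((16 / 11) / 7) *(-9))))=11 *sqrt(5) / 3888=0.01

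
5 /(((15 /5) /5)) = 25 /3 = 8.33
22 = 22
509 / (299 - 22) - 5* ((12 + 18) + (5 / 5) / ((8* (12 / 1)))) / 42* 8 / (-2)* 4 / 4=4503257 / 279216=16.13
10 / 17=0.59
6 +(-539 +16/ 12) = -1595/ 3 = -531.67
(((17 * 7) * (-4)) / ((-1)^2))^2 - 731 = 225845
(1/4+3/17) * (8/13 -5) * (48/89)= -19836/19669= -1.01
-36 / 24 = -3 / 2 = -1.50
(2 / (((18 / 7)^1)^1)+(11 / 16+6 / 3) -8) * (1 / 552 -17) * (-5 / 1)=-30635495 / 79488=-385.41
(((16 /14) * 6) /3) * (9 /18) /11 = 8 /77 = 0.10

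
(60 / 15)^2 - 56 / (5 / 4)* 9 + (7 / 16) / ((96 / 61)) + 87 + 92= -1596841 / 7680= -207.92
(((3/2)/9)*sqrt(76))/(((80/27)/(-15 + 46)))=279*sqrt(19)/80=15.20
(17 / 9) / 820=17 / 7380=0.00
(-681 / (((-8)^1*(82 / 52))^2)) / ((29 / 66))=-3797937 / 389992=-9.74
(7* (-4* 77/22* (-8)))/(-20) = -196/5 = -39.20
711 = 711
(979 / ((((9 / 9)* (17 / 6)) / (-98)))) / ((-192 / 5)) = 239855 / 272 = 881.82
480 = 480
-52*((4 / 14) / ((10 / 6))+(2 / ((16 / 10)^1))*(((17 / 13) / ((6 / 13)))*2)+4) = -61451 / 105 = -585.25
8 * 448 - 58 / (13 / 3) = 46418 / 13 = 3570.62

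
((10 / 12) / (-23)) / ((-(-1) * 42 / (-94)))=0.08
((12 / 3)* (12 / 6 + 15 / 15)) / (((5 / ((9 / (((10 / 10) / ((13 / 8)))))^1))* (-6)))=-117 / 20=-5.85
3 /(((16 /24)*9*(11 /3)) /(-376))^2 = 106032 /121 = 876.30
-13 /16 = -0.81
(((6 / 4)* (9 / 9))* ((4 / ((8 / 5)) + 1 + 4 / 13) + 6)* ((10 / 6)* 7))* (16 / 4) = 8925 / 13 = 686.54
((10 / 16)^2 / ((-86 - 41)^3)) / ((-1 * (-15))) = -5 / 393289536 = -0.00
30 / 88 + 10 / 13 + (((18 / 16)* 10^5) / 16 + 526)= 2161691 / 286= 7558.36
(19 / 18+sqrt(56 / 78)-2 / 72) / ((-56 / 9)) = -37 / 224-3 * sqrt(273) / 364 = -0.30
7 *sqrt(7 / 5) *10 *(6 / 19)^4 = 18144 *sqrt(35) / 130321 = 0.82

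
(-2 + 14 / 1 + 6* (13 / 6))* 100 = 2500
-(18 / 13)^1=-18 / 13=-1.38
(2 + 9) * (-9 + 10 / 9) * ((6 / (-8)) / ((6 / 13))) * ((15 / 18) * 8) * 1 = 50765 / 54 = 940.09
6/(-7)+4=22/7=3.14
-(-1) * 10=10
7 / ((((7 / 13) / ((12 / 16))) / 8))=78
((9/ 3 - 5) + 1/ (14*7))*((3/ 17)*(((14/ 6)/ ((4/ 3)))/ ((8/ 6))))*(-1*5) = 8775/ 3808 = 2.30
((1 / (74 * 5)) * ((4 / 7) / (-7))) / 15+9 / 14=174821 / 271950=0.64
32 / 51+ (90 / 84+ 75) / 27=7379 / 2142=3.44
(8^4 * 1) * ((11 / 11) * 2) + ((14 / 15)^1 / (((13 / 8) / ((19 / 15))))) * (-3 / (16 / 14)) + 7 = 7992163 / 975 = 8197.09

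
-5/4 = -1.25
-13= -13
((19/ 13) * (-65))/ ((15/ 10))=-190/ 3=-63.33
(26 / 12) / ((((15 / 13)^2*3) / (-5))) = -2197 / 810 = -2.71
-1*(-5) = 5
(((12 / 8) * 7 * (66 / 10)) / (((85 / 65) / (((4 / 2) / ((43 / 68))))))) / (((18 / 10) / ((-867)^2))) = 3009762756 / 43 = 69994482.70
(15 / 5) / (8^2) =3 / 64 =0.05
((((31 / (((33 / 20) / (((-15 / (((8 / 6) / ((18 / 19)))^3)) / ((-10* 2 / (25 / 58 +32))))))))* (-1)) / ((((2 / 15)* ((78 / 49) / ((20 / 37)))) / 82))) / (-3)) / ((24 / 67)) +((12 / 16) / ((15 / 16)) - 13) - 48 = 51234942112879 / 1611388480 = 31795.52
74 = 74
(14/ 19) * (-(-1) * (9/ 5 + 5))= 476/ 95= 5.01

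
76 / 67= 1.13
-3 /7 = -0.43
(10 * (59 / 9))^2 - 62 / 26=4295.15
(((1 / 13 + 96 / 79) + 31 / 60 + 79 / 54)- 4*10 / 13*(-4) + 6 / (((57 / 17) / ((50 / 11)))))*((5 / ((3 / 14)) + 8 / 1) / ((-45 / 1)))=-16.51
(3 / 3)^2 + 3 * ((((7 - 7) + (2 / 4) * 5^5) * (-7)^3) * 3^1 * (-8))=38587501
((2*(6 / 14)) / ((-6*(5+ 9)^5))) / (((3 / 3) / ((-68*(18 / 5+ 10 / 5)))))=17 / 168070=0.00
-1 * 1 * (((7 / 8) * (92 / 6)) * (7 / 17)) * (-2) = 1127 / 102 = 11.05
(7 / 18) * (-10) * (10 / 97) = -350 / 873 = -0.40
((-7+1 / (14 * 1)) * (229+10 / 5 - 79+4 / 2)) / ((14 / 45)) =-48015 / 14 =-3429.64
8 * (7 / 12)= 14 / 3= 4.67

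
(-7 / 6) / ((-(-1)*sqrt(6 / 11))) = -7*sqrt(66) / 36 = -1.58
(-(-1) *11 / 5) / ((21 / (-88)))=-968 / 105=-9.22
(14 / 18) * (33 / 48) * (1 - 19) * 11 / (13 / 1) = -847 / 104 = -8.14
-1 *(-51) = 51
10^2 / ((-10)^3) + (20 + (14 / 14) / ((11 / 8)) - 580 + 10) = -60431 / 110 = -549.37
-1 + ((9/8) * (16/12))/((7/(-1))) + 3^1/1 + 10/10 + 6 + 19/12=871/84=10.37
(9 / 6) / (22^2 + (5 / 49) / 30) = 441 / 142297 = 0.00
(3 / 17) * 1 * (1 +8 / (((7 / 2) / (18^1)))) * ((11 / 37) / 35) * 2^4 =1.01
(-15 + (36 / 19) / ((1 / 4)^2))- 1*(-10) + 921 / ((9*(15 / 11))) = 85808 / 855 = 100.36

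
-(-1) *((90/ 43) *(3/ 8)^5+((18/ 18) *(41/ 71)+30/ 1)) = 1530271937/ 50020352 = 30.59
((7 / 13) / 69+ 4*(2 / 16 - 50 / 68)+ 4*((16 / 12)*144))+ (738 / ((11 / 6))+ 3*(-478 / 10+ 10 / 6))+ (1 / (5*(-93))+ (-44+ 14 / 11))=17107400031 / 17333030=986.98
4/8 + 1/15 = 17/30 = 0.57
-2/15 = -0.13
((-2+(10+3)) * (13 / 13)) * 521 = 5731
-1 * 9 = -9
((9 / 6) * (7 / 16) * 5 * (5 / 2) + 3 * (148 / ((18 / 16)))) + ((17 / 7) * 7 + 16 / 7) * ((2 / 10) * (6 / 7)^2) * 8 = 28024385 / 65856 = 425.54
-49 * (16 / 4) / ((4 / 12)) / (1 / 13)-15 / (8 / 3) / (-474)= -9662001 / 1264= -7643.99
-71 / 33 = -2.15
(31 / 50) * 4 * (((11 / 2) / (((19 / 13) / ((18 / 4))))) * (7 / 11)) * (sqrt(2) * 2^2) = 50778 * sqrt(2) / 475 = 151.18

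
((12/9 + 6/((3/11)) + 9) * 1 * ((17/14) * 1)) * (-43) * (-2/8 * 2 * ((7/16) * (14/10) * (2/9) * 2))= 496349/2160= 229.79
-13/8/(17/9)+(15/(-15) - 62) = -8685/136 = -63.86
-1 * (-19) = 19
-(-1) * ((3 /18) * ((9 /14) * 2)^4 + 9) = 45405 /4802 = 9.46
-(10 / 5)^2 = -4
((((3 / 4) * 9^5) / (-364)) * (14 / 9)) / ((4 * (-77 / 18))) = 177147 / 16016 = 11.06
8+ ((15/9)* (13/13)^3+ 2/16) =235/24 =9.79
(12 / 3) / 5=4 / 5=0.80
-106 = -106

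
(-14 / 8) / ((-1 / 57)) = 399 / 4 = 99.75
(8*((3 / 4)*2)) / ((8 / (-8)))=-12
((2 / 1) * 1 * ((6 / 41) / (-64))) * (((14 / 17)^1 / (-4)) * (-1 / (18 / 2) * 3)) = -7 / 22304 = -0.00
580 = 580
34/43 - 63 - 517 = -579.21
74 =74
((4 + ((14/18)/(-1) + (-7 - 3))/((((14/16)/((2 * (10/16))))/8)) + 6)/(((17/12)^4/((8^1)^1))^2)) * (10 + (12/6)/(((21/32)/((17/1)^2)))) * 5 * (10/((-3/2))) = 4531222449487872000/341812114609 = 13256471.19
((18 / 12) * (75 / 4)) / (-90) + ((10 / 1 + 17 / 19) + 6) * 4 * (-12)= -246623 / 304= -811.26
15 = 15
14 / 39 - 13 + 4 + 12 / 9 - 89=-1252 / 13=-96.31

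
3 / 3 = 1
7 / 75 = 0.09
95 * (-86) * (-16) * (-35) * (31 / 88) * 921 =-16328316900 / 11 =-1484392445.45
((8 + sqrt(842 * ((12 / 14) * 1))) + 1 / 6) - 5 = 19 / 6 + 2 * sqrt(8841) / 7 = 30.03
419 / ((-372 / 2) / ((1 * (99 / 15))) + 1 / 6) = -27654 / 1849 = -14.96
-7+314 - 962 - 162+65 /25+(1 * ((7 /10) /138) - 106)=-254029 /276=-920.39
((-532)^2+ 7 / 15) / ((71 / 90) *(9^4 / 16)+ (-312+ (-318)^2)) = 135851744 / 48545037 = 2.80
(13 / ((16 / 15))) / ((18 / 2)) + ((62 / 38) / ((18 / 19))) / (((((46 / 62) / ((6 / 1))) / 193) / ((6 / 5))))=17812883 / 5520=3226.97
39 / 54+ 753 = 753.72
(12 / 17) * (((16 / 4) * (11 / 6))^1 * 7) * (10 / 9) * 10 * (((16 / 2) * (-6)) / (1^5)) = -19325.49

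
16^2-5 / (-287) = 73477 / 287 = 256.02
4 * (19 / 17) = 76 / 17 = 4.47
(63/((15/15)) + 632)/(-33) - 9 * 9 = -3368/33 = -102.06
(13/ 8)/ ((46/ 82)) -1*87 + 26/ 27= -413041/ 4968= -83.14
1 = 1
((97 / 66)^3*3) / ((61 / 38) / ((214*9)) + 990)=1855464209 / 192878353822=0.01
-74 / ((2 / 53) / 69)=-135309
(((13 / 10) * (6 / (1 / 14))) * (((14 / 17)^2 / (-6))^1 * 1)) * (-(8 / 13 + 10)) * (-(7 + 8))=-568008 / 289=-1965.43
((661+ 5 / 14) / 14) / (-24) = -1.97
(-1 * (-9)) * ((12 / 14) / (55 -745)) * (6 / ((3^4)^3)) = -2 / 15844815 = -0.00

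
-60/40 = -3/2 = -1.50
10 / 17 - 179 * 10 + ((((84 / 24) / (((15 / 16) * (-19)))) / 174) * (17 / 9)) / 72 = -122190753823 / 68285430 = -1789.41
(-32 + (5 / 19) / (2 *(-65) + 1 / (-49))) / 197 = -3873813 / 23846653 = -0.16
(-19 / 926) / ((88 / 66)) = -57 / 3704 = -0.02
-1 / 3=-0.33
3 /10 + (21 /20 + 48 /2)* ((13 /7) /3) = 2213 /140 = 15.81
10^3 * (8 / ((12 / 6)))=4000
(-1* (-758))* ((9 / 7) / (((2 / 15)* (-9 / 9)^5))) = -51165 / 7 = -7309.29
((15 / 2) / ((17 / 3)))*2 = 45 / 17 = 2.65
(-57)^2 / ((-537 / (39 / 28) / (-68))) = 718029 / 1253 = 573.05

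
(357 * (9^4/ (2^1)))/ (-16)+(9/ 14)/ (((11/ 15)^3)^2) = -29044765840779/ 396829664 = -73192.02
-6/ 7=-0.86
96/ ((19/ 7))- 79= -829/ 19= -43.63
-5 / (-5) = 1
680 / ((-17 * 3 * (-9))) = 40 / 27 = 1.48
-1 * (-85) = 85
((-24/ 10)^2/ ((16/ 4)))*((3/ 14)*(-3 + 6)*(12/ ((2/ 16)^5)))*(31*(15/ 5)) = 5924192256/ 175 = 33852527.18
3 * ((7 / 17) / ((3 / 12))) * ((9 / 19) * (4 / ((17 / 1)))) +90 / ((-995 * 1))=502938 / 1092709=0.46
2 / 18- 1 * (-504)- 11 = 4438 / 9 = 493.11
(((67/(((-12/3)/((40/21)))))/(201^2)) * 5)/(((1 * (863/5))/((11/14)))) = -1375/76497183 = -0.00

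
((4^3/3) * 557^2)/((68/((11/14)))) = 27301912/357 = 76475.94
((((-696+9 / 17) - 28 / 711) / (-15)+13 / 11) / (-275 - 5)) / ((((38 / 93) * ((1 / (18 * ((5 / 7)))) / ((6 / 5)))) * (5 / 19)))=-2204794803 / 90484625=-24.37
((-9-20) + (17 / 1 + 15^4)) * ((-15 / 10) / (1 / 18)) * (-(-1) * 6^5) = -10626300576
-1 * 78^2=-6084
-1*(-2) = 2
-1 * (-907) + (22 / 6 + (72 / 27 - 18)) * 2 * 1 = 2651 / 3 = 883.67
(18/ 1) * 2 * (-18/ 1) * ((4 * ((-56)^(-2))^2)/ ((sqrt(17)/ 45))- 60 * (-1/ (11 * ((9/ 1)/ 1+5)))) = -19440/ 77- 3645 * sqrt(17)/ 5224576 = -252.47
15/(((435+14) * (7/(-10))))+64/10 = 6.35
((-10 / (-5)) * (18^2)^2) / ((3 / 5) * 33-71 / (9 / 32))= -9447840 / 10469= -902.46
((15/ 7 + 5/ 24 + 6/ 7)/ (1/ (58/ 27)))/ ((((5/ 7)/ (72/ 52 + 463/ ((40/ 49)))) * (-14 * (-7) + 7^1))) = 660188683/ 12636000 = 52.25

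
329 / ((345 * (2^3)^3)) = 0.00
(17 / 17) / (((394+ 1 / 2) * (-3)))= -2 / 2367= -0.00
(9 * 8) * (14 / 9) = 112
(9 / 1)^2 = 81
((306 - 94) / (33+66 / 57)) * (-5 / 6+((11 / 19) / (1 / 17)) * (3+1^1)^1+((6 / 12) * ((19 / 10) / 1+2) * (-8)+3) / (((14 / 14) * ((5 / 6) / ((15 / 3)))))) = -2239462 / 9735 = -230.04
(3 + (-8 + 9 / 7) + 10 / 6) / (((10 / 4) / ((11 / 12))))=-473 / 630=-0.75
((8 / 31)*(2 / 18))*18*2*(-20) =-640 / 31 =-20.65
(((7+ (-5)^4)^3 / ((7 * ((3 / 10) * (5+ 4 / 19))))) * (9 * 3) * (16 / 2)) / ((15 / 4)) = 306962137088 / 231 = 1328840420.29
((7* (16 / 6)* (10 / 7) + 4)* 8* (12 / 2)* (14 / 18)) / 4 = 2576 / 9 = 286.22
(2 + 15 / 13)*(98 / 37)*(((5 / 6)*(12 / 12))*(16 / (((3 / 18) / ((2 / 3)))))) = 642880 / 1443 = 445.52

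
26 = 26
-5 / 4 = -1.25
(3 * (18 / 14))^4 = 531441 / 2401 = 221.34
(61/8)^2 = 3721/64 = 58.14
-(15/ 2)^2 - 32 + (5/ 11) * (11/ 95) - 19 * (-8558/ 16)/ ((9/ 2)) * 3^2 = 384504/ 19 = 20237.05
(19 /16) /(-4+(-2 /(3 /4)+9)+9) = 57 /544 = 0.10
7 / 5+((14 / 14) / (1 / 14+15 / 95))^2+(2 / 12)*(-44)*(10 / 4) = 116206 / 55815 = 2.08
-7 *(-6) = 42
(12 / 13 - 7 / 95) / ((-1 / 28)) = -29372 / 1235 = -23.78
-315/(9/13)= -455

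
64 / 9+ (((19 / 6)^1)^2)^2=139537 / 1296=107.67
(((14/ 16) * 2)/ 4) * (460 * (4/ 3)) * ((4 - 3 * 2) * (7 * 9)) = -33810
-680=-680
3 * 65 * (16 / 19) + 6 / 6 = 3139 / 19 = 165.21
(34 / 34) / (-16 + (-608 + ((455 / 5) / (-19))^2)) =-0.00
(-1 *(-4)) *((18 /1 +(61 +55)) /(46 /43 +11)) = 23048 /519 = 44.41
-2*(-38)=76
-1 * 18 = -18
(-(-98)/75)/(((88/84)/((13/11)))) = 4459/3025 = 1.47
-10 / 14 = -5 / 7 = -0.71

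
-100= -100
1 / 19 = 0.05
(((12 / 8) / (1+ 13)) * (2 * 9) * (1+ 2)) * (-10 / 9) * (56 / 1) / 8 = -45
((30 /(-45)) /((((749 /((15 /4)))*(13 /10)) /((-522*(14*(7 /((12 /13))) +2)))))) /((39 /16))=7528400 /126581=59.47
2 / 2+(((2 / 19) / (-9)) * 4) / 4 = 169 / 171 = 0.99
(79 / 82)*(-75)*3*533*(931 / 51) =-71710275 / 34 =-2109125.74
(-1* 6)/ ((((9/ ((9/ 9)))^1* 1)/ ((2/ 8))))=-1/ 6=-0.17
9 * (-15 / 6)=-45 / 2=-22.50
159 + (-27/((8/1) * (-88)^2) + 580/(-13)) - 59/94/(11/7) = 4314627727/37852672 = 113.98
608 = 608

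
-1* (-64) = 64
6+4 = 10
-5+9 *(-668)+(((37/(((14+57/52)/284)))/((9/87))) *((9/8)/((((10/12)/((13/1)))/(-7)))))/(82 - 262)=-27959136/19625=-1424.67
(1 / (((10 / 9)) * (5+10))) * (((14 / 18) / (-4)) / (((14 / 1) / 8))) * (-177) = 59 / 50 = 1.18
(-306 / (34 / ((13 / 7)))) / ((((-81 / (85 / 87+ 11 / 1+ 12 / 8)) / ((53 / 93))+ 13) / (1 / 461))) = -2077335 / 140587943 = -0.01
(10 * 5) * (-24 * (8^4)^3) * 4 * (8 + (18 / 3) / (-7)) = -16492674416640000 / 7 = -2356096345234285.71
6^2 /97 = 36 /97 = 0.37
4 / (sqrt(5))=4 * sqrt(5) / 5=1.79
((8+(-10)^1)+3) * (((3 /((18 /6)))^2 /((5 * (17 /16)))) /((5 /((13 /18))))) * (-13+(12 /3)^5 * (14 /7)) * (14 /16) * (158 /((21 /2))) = 1671956 /2295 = 728.52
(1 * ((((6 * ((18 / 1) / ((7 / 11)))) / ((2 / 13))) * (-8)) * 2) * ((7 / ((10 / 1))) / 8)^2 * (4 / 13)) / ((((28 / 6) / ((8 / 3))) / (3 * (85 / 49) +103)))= -3149388 / 1225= -2570.93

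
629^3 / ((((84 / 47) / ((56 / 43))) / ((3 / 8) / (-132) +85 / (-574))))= -178334017961101 / 6516048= -27368432.21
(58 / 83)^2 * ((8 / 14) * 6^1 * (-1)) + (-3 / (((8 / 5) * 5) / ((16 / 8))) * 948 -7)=-34704850 / 48223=-719.67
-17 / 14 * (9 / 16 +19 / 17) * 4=-8.16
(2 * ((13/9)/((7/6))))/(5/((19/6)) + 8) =38/147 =0.26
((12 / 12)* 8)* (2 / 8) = 2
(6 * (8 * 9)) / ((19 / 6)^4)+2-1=690193 / 130321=5.30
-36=-36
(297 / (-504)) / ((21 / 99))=-1089 / 392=-2.78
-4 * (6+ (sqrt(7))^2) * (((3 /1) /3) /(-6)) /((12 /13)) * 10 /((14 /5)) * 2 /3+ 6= 5359 /189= 28.35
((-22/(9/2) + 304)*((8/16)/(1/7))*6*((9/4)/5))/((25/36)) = 508788/125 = 4070.30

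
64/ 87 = 0.74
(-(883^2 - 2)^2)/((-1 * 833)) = 729786096.00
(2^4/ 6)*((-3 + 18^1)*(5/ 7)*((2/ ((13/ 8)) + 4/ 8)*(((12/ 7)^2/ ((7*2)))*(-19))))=-6156000/ 31213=-197.23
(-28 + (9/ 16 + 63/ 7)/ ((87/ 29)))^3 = -62570773/ 4096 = -15276.07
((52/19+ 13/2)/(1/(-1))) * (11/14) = -3861/532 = -7.26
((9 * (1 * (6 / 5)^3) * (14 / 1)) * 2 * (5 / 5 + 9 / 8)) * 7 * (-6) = -4858056 / 125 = -38864.45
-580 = -580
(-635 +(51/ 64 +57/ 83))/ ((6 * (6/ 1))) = -3365239/ 191232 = -17.60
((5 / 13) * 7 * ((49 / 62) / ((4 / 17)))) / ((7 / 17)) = 70805 / 3224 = 21.96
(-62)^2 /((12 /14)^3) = 329623 /54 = 6104.13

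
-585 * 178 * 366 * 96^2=-351236321280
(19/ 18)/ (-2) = -19/ 36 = -0.53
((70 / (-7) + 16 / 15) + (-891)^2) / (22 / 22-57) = -11908081 / 840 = -14176.29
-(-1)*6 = 6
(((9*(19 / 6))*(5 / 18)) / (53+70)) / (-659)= -95 / 972684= -0.00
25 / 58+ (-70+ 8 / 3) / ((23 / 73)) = -853543 / 4002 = -213.28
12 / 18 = 2 / 3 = 0.67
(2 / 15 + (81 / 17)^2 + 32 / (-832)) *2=2569483 / 56355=45.59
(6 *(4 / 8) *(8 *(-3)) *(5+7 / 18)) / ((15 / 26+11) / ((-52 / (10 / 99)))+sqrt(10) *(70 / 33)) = -105320172672 *sqrt(10) / 5757832885- 1116560016 / 5757832885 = -58.04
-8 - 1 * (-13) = 5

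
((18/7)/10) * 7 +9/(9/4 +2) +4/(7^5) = 5597071/1428595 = 3.92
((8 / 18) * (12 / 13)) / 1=16 / 39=0.41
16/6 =8/3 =2.67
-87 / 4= -21.75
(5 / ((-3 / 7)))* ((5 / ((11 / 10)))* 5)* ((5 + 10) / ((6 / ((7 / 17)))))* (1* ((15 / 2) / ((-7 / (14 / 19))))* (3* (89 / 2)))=204421875 / 7106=28767.50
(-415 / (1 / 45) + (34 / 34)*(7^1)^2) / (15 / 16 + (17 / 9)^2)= -4134.15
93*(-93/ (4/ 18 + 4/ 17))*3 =-3969891/ 70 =-56712.73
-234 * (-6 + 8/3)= 780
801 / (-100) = -801 / 100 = -8.01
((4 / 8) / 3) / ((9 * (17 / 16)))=8 / 459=0.02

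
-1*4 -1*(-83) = 79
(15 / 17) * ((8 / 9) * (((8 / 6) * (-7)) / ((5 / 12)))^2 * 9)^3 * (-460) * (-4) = 105006995308695.12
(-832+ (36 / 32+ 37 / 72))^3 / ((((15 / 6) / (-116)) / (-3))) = -79696681724.67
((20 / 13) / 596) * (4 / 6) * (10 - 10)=0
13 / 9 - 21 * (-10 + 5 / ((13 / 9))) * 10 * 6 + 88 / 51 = 16392605 / 1989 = 8241.63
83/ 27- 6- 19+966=25490/ 27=944.07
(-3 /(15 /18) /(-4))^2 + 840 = 84081 /100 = 840.81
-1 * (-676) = 676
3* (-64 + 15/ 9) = -187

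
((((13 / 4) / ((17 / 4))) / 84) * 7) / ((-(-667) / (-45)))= -0.00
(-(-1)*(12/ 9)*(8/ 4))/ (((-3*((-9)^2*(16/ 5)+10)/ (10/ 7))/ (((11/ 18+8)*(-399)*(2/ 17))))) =589000/ 308907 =1.91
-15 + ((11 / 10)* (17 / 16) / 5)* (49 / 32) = -14.64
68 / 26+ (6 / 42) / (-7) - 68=-41663 / 637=-65.41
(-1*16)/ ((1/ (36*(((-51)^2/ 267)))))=-499392/ 89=-5611.15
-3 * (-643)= 1929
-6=-6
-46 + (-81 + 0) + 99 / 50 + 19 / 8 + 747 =624.36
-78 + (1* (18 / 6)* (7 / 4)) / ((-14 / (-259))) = 153 / 8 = 19.12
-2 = -2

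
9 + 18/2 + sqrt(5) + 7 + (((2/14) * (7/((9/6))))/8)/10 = 27.24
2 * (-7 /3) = -14 /3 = -4.67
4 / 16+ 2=9 / 4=2.25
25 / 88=0.28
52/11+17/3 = 343/33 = 10.39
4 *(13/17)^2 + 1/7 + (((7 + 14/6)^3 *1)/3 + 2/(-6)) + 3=276.16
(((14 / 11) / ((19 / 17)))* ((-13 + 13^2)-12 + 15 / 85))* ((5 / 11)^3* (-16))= -3612000 / 14641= -246.70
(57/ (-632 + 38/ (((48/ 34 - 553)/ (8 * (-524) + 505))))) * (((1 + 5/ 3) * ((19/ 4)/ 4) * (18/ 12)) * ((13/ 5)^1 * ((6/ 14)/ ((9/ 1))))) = -44006261/ 496224680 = -0.09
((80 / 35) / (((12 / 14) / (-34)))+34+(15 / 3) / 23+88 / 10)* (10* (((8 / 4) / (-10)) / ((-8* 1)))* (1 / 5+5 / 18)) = -706877 / 124200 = -5.69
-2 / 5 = -0.40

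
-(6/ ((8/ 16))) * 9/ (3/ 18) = -648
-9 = -9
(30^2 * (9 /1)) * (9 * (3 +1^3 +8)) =874800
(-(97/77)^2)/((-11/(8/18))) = 37636/586971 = 0.06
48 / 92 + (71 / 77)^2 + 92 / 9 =14229583 / 1227303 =11.59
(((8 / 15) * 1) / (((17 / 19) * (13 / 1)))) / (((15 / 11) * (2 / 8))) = 6688 / 49725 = 0.13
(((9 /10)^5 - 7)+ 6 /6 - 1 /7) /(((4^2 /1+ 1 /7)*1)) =-3886657 /11300000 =-0.34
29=29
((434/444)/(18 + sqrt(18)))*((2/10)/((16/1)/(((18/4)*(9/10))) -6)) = -5859/1044140 + 1953*sqrt(2)/2088280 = -0.00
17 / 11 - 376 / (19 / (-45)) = 186443 / 209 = 892.07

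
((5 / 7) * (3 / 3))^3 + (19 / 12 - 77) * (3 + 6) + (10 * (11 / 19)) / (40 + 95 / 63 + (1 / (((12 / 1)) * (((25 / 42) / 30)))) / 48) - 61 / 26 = -48352003028649 / 71043980644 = -680.59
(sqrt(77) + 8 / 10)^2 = 8 * sqrt(77) / 5 + 1941 / 25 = 91.68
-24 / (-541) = 24 / 541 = 0.04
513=513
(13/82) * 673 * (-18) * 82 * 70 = -11023740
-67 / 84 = -0.80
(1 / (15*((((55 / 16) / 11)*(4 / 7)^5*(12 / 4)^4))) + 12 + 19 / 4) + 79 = 95.79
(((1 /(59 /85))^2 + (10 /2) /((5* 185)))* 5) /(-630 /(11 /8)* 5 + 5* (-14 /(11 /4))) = -7370583 /1640873780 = -0.00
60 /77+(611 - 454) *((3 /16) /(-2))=-34347 /2464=-13.94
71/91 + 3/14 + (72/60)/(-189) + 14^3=22481453/8190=2744.99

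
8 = 8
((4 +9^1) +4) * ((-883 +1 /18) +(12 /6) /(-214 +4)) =-9456437 /630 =-15010.22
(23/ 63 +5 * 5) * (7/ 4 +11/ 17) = 7661/ 126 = 60.80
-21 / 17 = -1.24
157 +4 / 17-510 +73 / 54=-322597 / 918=-351.41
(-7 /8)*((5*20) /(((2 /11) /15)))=-28875 /4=-7218.75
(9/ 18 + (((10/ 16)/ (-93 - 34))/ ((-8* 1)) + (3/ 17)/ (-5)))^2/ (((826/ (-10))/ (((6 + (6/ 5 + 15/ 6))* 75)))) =-30074859708051/ 15770493362176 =-1.91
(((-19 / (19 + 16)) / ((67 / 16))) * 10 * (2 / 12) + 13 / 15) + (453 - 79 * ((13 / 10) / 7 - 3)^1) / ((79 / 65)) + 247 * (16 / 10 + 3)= 1881265297 / 1111530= 1692.50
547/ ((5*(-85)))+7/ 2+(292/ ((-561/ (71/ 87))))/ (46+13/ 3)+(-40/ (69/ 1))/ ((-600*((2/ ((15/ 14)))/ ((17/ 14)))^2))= 478595716975487/ 217058993659200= 2.20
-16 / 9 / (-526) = 8 / 2367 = 0.00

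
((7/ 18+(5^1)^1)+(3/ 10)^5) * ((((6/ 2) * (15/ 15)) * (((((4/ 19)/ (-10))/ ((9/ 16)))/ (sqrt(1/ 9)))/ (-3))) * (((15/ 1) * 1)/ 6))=4852187/ 3206250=1.51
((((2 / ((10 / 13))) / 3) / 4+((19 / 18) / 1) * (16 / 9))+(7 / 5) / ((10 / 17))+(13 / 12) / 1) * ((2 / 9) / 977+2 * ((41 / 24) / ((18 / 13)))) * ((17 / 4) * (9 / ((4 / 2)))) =24904650769 / 94964400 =262.25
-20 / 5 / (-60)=1 / 15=0.07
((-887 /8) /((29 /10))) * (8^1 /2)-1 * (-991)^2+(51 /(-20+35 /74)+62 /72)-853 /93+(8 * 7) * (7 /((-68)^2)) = -45935639220101 /46765980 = -982244.77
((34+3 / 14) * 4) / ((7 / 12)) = 11496 / 49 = 234.61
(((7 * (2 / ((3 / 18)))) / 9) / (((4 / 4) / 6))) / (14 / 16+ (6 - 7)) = -448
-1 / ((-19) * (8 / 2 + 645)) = 1 / 12331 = 0.00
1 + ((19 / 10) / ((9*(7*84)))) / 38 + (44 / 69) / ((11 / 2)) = 2716583 / 2434320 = 1.12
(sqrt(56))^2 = 56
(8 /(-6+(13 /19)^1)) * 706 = -107312 /101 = -1062.50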